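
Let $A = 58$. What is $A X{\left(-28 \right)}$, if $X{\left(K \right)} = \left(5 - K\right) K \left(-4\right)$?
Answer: $214368$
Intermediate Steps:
$X{\left(K \right)} = - 4 K \left(5 - K\right)$ ($X{\left(K \right)} = K \left(5 - K\right) \left(-4\right) = - 4 K \left(5 - K\right)$)
$A X{\left(-28 \right)} = 58 \cdot 4 \left(-28\right) \left(-5 - 28\right) = 58 \cdot 4 \left(-28\right) \left(-33\right) = 58 \cdot 3696 = 214368$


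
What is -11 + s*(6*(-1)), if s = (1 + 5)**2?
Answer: -227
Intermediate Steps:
s = 36 (s = 6**2 = 36)
-11 + s*(6*(-1)) = -11 + 36*(6*(-1)) = -11 + 36*(-6) = -11 - 216 = -227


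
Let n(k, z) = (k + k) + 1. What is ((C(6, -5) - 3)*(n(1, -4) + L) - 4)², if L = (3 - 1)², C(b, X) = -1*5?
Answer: 3600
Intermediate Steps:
n(k, z) = 1 + 2*k (n(k, z) = 2*k + 1 = 1 + 2*k)
C(b, X) = -5
L = 4 (L = 2² = 4)
((C(6, -5) - 3)*(n(1, -4) + L) - 4)² = ((-5 - 3)*((1 + 2*1) + 4) - 4)² = (-8*((1 + 2) + 4) - 4)² = (-8*(3 + 4) - 4)² = (-8*7 - 4)² = (-56 - 4)² = (-60)² = 3600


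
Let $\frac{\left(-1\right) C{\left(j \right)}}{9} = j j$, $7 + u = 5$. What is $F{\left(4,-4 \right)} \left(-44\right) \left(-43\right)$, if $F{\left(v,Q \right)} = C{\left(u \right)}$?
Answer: $-68112$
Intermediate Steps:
$u = -2$ ($u = -7 + 5 = -2$)
$C{\left(j \right)} = - 9 j^{2}$ ($C{\left(j \right)} = - 9 j j = - 9 j^{2}$)
$F{\left(v,Q \right)} = -36$ ($F{\left(v,Q \right)} = - 9 \left(-2\right)^{2} = \left(-9\right) 4 = -36$)
$F{\left(4,-4 \right)} \left(-44\right) \left(-43\right) = \left(-36\right) \left(-44\right) \left(-43\right) = 1584 \left(-43\right) = -68112$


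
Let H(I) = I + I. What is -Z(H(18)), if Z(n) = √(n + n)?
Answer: -6*√2 ≈ -8.4853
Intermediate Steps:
H(I) = 2*I
Z(n) = √2*√n (Z(n) = √(2*n) = √2*√n)
-Z(H(18)) = -√2*√(2*18) = -√2*√36 = -√2*6 = -6*√2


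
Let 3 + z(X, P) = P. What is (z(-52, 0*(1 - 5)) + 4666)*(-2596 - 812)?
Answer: -15891504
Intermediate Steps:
z(X, P) = -3 + P
(z(-52, 0*(1 - 5)) + 4666)*(-2596 - 812) = ((-3 + 0*(1 - 5)) + 4666)*(-2596 - 812) = ((-3 + 0*(-4)) + 4666)*(-3408) = ((-3 + 0) + 4666)*(-3408) = (-3 + 4666)*(-3408) = 4663*(-3408) = -15891504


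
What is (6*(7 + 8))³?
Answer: 729000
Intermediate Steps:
(6*(7 + 8))³ = (6*15)³ = 90³ = 729000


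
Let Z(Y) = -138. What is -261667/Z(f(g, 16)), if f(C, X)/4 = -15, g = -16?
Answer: 261667/138 ≈ 1896.1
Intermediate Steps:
f(C, X) = -60 (f(C, X) = 4*(-15) = -60)
-261667/Z(f(g, 16)) = -261667/(-138) = -261667*(-1/138) = 261667/138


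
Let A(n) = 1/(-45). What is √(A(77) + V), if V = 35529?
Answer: 2*√1998505/15 ≈ 188.49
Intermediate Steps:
A(n) = -1/45
√(A(77) + V) = √(-1/45 + 35529) = √(1598804/45) = 2*√1998505/15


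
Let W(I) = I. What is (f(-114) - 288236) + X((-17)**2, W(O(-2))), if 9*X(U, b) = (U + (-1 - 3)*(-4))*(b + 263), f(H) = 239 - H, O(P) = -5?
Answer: -837419/3 ≈ -2.7914e+5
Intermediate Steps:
X(U, b) = (16 + U)*(263 + b)/9 (X(U, b) = ((U + (-1 - 3)*(-4))*(b + 263))/9 = ((U - 4*(-4))*(263 + b))/9 = ((U + 16)*(263 + b))/9 = ((16 + U)*(263 + b))/9 = (16 + U)*(263 + b)/9)
(f(-114) - 288236) + X((-17)**2, W(O(-2))) = ((239 - 1*(-114)) - 288236) + (4208/9 + (16/9)*(-5) + (263/9)*(-17)**2 + (1/9)*(-17)**2*(-5)) = ((239 + 114) - 288236) + (4208/9 - 80/9 + (263/9)*289 + (1/9)*289*(-5)) = (353 - 288236) + (4208/9 - 80/9 + 76007/9 - 1445/9) = -287883 + 26230/3 = -837419/3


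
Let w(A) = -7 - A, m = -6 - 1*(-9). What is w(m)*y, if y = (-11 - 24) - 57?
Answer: 920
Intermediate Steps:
m = 3 (m = -6 + 9 = 3)
y = -92 (y = -35 - 57 = -92)
w(m)*y = (-7 - 1*3)*(-92) = (-7 - 3)*(-92) = -10*(-92) = 920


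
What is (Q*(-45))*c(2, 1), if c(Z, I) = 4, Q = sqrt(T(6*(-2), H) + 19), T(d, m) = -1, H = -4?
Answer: -540*sqrt(2) ≈ -763.68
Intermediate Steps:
Q = 3*sqrt(2) (Q = sqrt(-1 + 19) = sqrt(18) = 3*sqrt(2) ≈ 4.2426)
(Q*(-45))*c(2, 1) = ((3*sqrt(2))*(-45))*4 = -135*sqrt(2)*4 = -540*sqrt(2)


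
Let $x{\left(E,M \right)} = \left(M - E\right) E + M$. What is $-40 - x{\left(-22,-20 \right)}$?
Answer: $24$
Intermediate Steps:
$x{\left(E,M \right)} = M + E \left(M - E\right)$ ($x{\left(E,M \right)} = E \left(M - E\right) + M = M + E \left(M - E\right)$)
$-40 - x{\left(-22,-20 \right)} = -40 - \left(-20 - \left(-22\right)^{2} - -440\right) = -40 - \left(-20 - 484 + 440\right) = -40 - -64 = -40 + 64 = 24$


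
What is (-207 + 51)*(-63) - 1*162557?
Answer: -152729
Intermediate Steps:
(-207 + 51)*(-63) - 1*162557 = -156*(-63) - 162557 = 9828 - 162557 = -152729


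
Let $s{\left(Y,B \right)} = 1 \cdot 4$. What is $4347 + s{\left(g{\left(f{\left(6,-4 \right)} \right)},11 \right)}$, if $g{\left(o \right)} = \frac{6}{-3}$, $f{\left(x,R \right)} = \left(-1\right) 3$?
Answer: $4351$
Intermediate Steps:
$f{\left(x,R \right)} = -3$
$g{\left(o \right)} = -2$ ($g{\left(o \right)} = 6 \left(- \frac{1}{3}\right) = -2$)
$s{\left(Y,B \right)} = 4$
$4347 + s{\left(g{\left(f{\left(6,-4 \right)} \right)},11 \right)} = 4347 + 4 = 4351$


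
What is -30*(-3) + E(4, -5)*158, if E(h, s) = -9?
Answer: -1332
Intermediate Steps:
-30*(-3) + E(4, -5)*158 = -30*(-3) - 9*158 = 90 - 1422 = -1332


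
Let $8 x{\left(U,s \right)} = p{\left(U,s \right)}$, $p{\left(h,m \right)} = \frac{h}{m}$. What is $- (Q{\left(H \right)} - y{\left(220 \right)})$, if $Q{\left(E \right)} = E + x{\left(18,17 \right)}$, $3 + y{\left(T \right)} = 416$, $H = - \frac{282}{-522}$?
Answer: $\frac{2439329}{5916} \approx 412.33$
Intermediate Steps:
$x{\left(U,s \right)} = \frac{U}{8 s}$ ($x{\left(U,s \right)} = \frac{U \frac{1}{s}}{8} = \frac{U}{8 s}$)
$H = \frac{47}{87}$ ($H = \left(-282\right) \left(- \frac{1}{522}\right) = \frac{47}{87} \approx 0.54023$)
$y{\left(T \right)} = 413$ ($y{\left(T \right)} = -3 + 416 = 413$)
$Q{\left(E \right)} = \frac{9}{68} + E$ ($Q{\left(E \right)} = E + \frac{1}{8} \cdot 18 \cdot \frac{1}{17} = E + \frac{9}{68} = \frac{9}{68} + E$)
$- (Q{\left(H \right)} - y{\left(220 \right)}) = - (\left(\frac{9}{68} + \frac{47}{87}\right) - 413) = - (\frac{3979}{5916} - 413) = \left(-1\right) \left(- \frac{2439329}{5916}\right) = \frac{2439329}{5916}$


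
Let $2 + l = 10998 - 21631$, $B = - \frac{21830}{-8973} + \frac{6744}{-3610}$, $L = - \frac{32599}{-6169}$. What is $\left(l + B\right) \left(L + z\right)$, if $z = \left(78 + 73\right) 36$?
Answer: $- \frac{5781566122954305923}{99914758785} \approx -5.7865 \cdot 10^{7}$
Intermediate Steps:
$L = \frac{32599}{6169}$ ($L = \left(-32599\right) \left(- \frac{1}{6169}\right) = \frac{32599}{6169} \approx 5.2843$)
$B = \frac{9146194}{16196265}$ ($B = \left(-21830\right) \left(- \frac{1}{8973}\right) + 6744 \left(- \frac{1}{3610}\right) = \frac{21830}{8973} - \frac{3372}{1805} = \frac{9146194}{16196265} \approx 0.56471$)
$z = 5436$ ($z = 151 \cdot 36 = 5436$)
$l = -10635$ ($l = -2 + \left(10998 - 21631\right) = -2 - 10633 = -10635$)
$\left(l + B\right) \left(L + z\right) = \left(-10635 + \frac{9146194}{16196265}\right) \left(\frac{32599}{6169} + 5436\right) = \left(- \frac{172238132081}{16196265}\right) \frac{33567283}{6169} = - \frac{5781566122954305923}{99914758785}$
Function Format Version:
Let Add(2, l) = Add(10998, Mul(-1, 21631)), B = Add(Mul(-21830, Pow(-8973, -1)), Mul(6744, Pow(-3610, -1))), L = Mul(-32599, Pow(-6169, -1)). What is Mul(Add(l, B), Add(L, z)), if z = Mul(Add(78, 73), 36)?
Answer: Rational(-5781566122954305923, 99914758785) ≈ -5.7865e+7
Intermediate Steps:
L = Rational(32599, 6169) (L = Mul(-32599, Rational(-1, 6169)) = Rational(32599, 6169) ≈ 5.2843)
B = Rational(9146194, 16196265) (B = Add(Mul(-21830, Rational(-1, 8973)), Mul(6744, Rational(-1, 3610))) = Add(Rational(21830, 8973), Rational(-3372, 1805)) = Rational(9146194, 16196265) ≈ 0.56471)
z = 5436 (z = Mul(151, 36) = 5436)
l = -10635 (l = Add(-2, Add(10998, Mul(-1, 21631))) = Add(-2, Add(10998, -21631)) = Add(-2, -10633) = -10635)
Mul(Add(l, B), Add(L, z)) = Mul(Add(-10635, Rational(9146194, 16196265)), Add(Rational(32599, 6169), 5436)) = Mul(Rational(-172238132081, 16196265), Rational(33567283, 6169)) = Rational(-5781566122954305923, 99914758785)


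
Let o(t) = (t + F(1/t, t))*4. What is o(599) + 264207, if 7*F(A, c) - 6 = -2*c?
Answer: 1861453/7 ≈ 2.6592e+5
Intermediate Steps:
F(A, c) = 6/7 - 2*c/7 (F(A, c) = 6/7 + (-2*c)/7 = 6/7 - 2*c/7)
o(t) = 24/7 + 20*t/7 (o(t) = (t + (6/7 - 2*t/7))*4 = (6/7 + 5*t/7)*4 = 24/7 + 20*t/7)
o(599) + 264207 = (24/7 + (20/7)*599) + 264207 = (24/7 + 11980/7) + 264207 = 12004/7 + 264207 = 1861453/7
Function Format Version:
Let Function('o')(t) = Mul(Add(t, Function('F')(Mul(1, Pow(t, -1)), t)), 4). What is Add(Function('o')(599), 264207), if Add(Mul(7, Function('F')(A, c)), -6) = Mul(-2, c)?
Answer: Rational(1861453, 7) ≈ 2.6592e+5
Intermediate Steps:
Function('F')(A, c) = Add(Rational(6, 7), Mul(Rational(-2, 7), c)) (Function('F')(A, c) = Add(Rational(6, 7), Mul(Rational(1, 7), Mul(-2, c))) = Add(Rational(6, 7), Mul(Rational(-2, 7), c)))
Function('o')(t) = Add(Rational(24, 7), Mul(Rational(20, 7), t)) (Function('o')(t) = Mul(Add(t, Add(Rational(6, 7), Mul(Rational(-2, 7), t))), 4) = Mul(Add(Rational(6, 7), Mul(Rational(5, 7), t)), 4) = Add(Rational(24, 7), Mul(Rational(20, 7), t)))
Add(Function('o')(599), 264207) = Add(Add(Rational(24, 7), Mul(Rational(20, 7), 599)), 264207) = Add(Add(Rational(24, 7), Rational(11980, 7)), 264207) = Add(Rational(12004, 7), 264207) = Rational(1861453, 7)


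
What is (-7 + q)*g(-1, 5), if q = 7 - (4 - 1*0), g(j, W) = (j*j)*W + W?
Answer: -40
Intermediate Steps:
g(j, W) = W + W*j² (g(j, W) = j²*W + W = W*j² + W = W + W*j²)
q = 3 (q = 7 - (4 + 0) = 7 - 1*4 = 7 - 4 = 3)
(-7 + q)*g(-1, 5) = (-7 + 3)*(5*(1 + (-1)²)) = -20*(1 + 1) = -20*2 = -4*10 = -40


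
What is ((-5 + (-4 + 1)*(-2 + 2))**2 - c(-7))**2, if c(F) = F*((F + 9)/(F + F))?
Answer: 576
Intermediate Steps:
c(F) = 9/2 + F/2 (c(F) = F*((9 + F)/((2*F))) = F*((9 + F)*(1/(2*F))) = F*((9 + F)/(2*F)) = 9/2 + F/2)
((-5 + (-4 + 1)*(-2 + 2))**2 - c(-7))**2 = ((-5 + (-4 + 1)*(-2 + 2))**2 - (9/2 + (1/2)*(-7)))**2 = ((-5 - 3*0)**2 - (9/2 - 7/2))**2 = ((-5 + 0)**2 - 1*1)**2 = ((-5)**2 - 1)**2 = (25 - 1)**2 = 24**2 = 576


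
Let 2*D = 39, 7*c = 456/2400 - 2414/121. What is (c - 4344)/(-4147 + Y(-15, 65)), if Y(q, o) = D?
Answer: 368175901/349599250 ≈ 1.0531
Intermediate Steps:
c = -239101/84700 (c = (456/2400 - 2414/121)/7 = (456*(1/2400) - 2414*1/121)/7 = (19/100 - 2414/121)/7 = (⅐)*(-239101/12100) = -239101/84700 ≈ -2.8229)
D = 39/2 (D = (½)*39 = 39/2 ≈ 19.500)
Y(q, o) = 39/2
(c - 4344)/(-4147 + Y(-15, 65)) = (-239101/84700 - 4344)/(-4147 + 39/2) = -368175901/(84700*(-8255/2)) = -368175901/84700*(-2/8255) = 368175901/349599250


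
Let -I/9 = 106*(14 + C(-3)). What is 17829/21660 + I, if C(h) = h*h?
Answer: -158415297/7220 ≈ -21941.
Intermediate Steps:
C(h) = h²
I = -21942 (I = -954*(14 + (-3)²) = -954*(14 + 9) = -954*23 = -9*2438 = -21942)
17829/21660 + I = 17829/21660 - 21942 = 17829*(1/21660) - 21942 = 5943/7220 - 21942 = -158415297/7220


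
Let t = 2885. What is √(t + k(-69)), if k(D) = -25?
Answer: 2*√715 ≈ 53.479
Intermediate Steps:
√(t + k(-69)) = √(2885 - 25) = √2860 = 2*√715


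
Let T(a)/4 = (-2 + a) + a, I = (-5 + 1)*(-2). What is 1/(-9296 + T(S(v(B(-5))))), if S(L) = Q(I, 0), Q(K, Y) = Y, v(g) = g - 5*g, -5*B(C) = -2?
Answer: -1/9304 ≈ -0.00010748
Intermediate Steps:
B(C) = ⅖ (B(C) = -⅕*(-2) = ⅖)
v(g) = -4*g
I = 8 (I = -4*(-2) = 8)
S(L) = 0
T(a) = -8 + 8*a (T(a) = 4*((-2 + a) + a) = 4*(-2 + 2*a) = -8 + 8*a)
1/(-9296 + T(S(v(B(-5))))) = 1/(-9296 + (-8 + 8*0)) = 1/(-9296 + (-8 + 0)) = 1/(-9296 - 8) = 1/(-9304) = -1/9304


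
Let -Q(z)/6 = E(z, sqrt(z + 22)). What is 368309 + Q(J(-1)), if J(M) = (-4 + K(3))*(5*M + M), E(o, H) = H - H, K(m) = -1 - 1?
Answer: 368309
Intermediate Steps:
K(m) = -2
E(o, H) = 0
J(M) = -36*M (J(M) = (-4 - 2)*(5*M + M) = -36*M)
Q(z) = 0 (Q(z) = -6*0 = 0)
368309 + Q(J(-1)) = 368309 + 0 = 368309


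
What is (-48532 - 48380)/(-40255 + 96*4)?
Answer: 96912/39871 ≈ 2.4306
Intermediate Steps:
(-48532 - 48380)/(-40255 + 96*4) = -96912/(-40255 + 384) = -96912/(-39871) = -96912*(-1/39871) = 96912/39871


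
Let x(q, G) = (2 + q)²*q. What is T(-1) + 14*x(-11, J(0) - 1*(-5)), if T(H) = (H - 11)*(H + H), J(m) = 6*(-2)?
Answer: -12450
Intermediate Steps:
J(m) = -12
T(H) = 2*H*(-11 + H) (T(H) = (-11 + H)*(2*H) = 2*H*(-11 + H))
x(q, G) = q*(2 + q)²
T(-1) + 14*x(-11, J(0) - 1*(-5)) = 2*(-1)*(-11 - 1) + 14*(-11*(2 - 11)²) = 2*(-1)*(-12) + 14*(-11*(-9)²) = 24 + 14*(-11*81) = 24 + 14*(-891) = 24 - 12474 = -12450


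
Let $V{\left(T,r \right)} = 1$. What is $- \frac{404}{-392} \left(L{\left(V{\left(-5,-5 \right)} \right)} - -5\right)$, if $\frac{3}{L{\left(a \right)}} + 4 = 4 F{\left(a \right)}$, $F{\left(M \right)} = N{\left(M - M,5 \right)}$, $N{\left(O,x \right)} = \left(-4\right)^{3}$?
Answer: $\frac{130997}{25480} \approx 5.1412$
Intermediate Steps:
$N{\left(O,x \right)} = -64$
$F{\left(M \right)} = -64$
$L{\left(a \right)} = - \frac{3}{260}$ ($L{\left(a \right)} = \frac{3}{-4 + 4 \left(-64\right)} = \frac{3}{-4 - 256} = \frac{3}{-260} = 3 \left(- \frac{1}{260}\right) = - \frac{3}{260}$)
$- \frac{404}{-392} \left(L{\left(V{\left(-5,-5 \right)} \right)} - -5\right) = - \frac{404}{-392} \left(- \frac{3}{260} - -5\right) = \left(-404\right) \left(- \frac{1}{392}\right) \left(- \frac{3}{260} + 5\right) = \frac{101}{98} \cdot \frac{1297}{260} = \frac{130997}{25480}$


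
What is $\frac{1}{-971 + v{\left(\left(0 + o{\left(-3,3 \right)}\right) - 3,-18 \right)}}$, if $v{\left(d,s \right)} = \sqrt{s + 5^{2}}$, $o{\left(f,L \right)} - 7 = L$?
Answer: $- \frac{971}{942834} - \frac{\sqrt{7}}{942834} \approx -0.0010327$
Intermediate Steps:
$o{\left(f,L \right)} = 7 + L$
$v{\left(d,s \right)} = \sqrt{25 + s}$ ($v{\left(d,s \right)} = \sqrt{s + 25} = \sqrt{25 + s}$)
$\frac{1}{-971 + v{\left(\left(0 + o{\left(-3,3 \right)}\right) - 3,-18 \right)}} = \frac{1}{-971 + \sqrt{25 - 18}} = \frac{1}{-971 + \sqrt{7}}$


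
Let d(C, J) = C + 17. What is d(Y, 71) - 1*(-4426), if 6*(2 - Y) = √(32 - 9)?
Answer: 4445 - √23/6 ≈ 4444.2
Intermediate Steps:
Y = 2 - √23/6 (Y = 2 - √(32 - 9)/6 = 2 - √23/6 ≈ 1.2007)
d(C, J) = 17 + C
d(Y, 71) - 1*(-4426) = (17 + (2 - √23/6)) - 1*(-4426) = (19 - √23/6) + 4426 = 4445 - √23/6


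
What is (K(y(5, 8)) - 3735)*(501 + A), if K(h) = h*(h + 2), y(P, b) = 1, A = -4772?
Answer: 15939372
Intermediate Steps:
K(h) = h*(2 + h)
(K(y(5, 8)) - 3735)*(501 + A) = (1*(2 + 1) - 3735)*(501 - 4772) = (1*3 - 3735)*(-4271) = (3 - 3735)*(-4271) = -3732*(-4271) = 15939372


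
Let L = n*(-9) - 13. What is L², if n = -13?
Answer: 10816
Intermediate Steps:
L = 104 (L = -13*(-9) - 13 = 117 - 13 = 104)
L² = 104² = 10816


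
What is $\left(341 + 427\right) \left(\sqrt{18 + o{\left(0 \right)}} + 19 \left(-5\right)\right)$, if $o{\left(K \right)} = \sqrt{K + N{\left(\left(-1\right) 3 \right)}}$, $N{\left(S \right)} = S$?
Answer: $-72960 + 768 \sqrt{18 + i \sqrt{3}} \approx -69698.0 + 156.59 i$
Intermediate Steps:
$o{\left(K \right)} = \sqrt{-3 + K}$ ($o{\left(K \right)} = \sqrt{K - 3} = \sqrt{-3 + K}$)
$\left(341 + 427\right) \left(\sqrt{18 + o{\left(0 \right)}} + 19 \left(-5\right)\right) = \left(341 + 427\right) \left(\sqrt{18 + \sqrt{-3 + 0}} + 19 \left(-5\right)\right) = 768 \left(\sqrt{18 + \sqrt{-3}} - 95\right) = 768 \left(\sqrt{18 + i \sqrt{3}} - 95\right) = 768 \left(-95 + \sqrt{18 + i \sqrt{3}}\right) = -72960 + 768 \sqrt{18 + i \sqrt{3}}$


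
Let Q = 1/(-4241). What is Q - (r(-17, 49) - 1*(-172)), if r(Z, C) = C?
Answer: -937262/4241 ≈ -221.00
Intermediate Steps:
Q = -1/4241 ≈ -0.00023579
Q - (r(-17, 49) - 1*(-172)) = -1/4241 - (49 - 1*(-172)) = -1/4241 - (49 + 172) = -1/4241 - 1*221 = -1/4241 - 221 = -937262/4241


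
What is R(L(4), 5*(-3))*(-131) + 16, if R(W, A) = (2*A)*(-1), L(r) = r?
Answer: -3914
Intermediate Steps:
R(W, A) = -2*A
R(L(4), 5*(-3))*(-131) + 16 = -10*(-3)*(-131) + 16 = -2*(-15)*(-131) + 16 = 30*(-131) + 16 = -3930 + 16 = -3914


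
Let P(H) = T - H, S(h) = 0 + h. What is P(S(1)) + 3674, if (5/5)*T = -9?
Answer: 3664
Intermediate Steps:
T = -9
S(h) = h
P(H) = -9 - H
P(S(1)) + 3674 = (-9 - 1*1) + 3674 = (-9 - 1) + 3674 = -10 + 3674 = 3664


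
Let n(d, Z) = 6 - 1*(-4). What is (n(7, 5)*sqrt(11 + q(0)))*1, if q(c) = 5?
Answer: 40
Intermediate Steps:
n(d, Z) = 10 (n(d, Z) = 6 + 4 = 10)
(n(7, 5)*sqrt(11 + q(0)))*1 = (10*sqrt(11 + 5))*1 = (10*sqrt(16))*1 = (10*4)*1 = 40*1 = 40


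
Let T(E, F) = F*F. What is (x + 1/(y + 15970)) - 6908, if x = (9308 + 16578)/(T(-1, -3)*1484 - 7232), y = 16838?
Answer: -346769945081/50229048 ≈ -6903.8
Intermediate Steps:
T(E, F) = F²
x = 12943/3062 (x = (9308 + 16578)/((-3)²*1484 - 7232) = 25886/(9*1484 - 7232) = 25886/(13356 - 7232) = 25886/6124 = 25886*(1/6124) = 12943/3062 ≈ 4.2270)
(x + 1/(y + 15970)) - 6908 = (12943/3062 + 1/(16838 + 15970)) - 6908 = (12943/3062 + 1/32808) - 6908 = 212318503/50229048 - 6908 = -346769945081/50229048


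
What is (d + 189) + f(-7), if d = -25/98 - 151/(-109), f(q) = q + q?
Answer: 1881423/10682 ≈ 176.13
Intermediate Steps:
f(q) = 2*q
d = 12073/10682 (d = -25*1/98 - 151*(-1/109) = -25/98 + 151/109 = 12073/10682 ≈ 1.1302)
(d + 189) + f(-7) = (12073/10682 + 189) + 2*(-7) = 2030971/10682 - 14 = 1881423/10682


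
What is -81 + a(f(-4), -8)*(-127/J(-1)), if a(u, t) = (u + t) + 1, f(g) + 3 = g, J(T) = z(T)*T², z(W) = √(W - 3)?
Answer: -81 - 889*I ≈ -81.0 - 889.0*I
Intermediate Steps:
z(W) = √(-3 + W)
J(T) = T²*√(-3 + T) (J(T) = √(-3 + T)*T² = T²*√(-3 + T))
f(g) = -3 + g
a(u, t) = 1 + t + u (a(u, t) = (t + u) + 1 = 1 + t + u)
-81 + a(f(-4), -8)*(-127/J(-1)) = -81 + (1 - 8 + (-3 - 4))*(-127/√(-3 - 1)) = -81 + (1 - 8 - 7)*(-127*(-I/2)) = -81 - (-1778)/(1*(2*I)) = -81 - (-1778)/(2*I) = -81 - (-1778)*(-I/2) = -81 - 889*I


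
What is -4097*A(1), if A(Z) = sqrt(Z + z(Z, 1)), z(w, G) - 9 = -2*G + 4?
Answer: -8194*sqrt(3) ≈ -14192.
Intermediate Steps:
z(w, G) = 13 - 2*G (z(w, G) = 9 + (-2*G + 4) = 9 + (4 - 2*G) = 13 - 2*G)
A(Z) = sqrt(11 + Z) (A(Z) = sqrt(Z + (13 - 2*1)) = sqrt(Z + (13 - 2)) = sqrt(Z + 11) = sqrt(11 + Z))
-4097*A(1) = -4097*sqrt(11 + 1) = -8194*sqrt(3)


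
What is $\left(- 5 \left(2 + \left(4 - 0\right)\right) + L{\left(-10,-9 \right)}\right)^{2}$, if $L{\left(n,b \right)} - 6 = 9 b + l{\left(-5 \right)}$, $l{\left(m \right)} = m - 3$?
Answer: $12769$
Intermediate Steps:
$l{\left(m \right)} = -3 + m$
$L{\left(n,b \right)} = -2 + 9 b$ ($L{\left(n,b \right)} = 6 + \left(9 b - 8\right) = 6 + \left(-8 + 9 b\right) = -2 + 9 b$)
$\left(- 5 \left(2 + \left(4 - 0\right)\right) + L{\left(-10,-9 \right)}\right)^{2} = \left(- 5 \left(2 + \left(4 - 0\right)\right) + \left(-2 + 9 \left(-9\right)\right)\right)^{2} = \left(- 5 \left(2 + \left(4 + 0\right)\right) - 83\right)^{2} = \left(- 5 \left(2 + 4\right) - 83\right)^{2} = \left(\left(-5\right) 6 - 83\right)^{2} = \left(-30 - 83\right)^{2} = \left(-113\right)^{2} = 12769$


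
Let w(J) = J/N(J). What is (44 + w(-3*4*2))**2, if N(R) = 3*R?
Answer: 17689/9 ≈ 1965.4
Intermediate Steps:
w(J) = 1/3 (w(J) = J/((3*J)) = J*(1/(3*J)) = 1/3)
(44 + w(-3*4*2))**2 = (44 + 1/3)**2 = (133/3)**2 = 17689/9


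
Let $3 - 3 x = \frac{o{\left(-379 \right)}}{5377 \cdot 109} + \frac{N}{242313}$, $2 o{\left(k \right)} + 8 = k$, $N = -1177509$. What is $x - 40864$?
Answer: $- \frac{11606099118006199}{284035906218} \approx -40861.0$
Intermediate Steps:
$o{\left(k \right)} = -4 + \frac{k}{2}$
$x = \frac{744153686153}{284035906218}$ ($x = 1 - \frac{\frac{-4 + \frac{1}{2} \left(-379\right)}{5377 \cdot 109} - \frac{1177509}{242313}}{3} = 1 - \frac{\frac{-4 - \frac{379}{2}}{586093} - \frac{392503}{80771}}{3} = 1 - \frac{\left(- \frac{387}{2}\right) \frac{1}{586093} - \frac{392503}{80771}}{3} = 1 - \frac{- \frac{387}{1172186} - \frac{392503}{80771}}{3} = 1 - - \frac{460117779935}{284035906218} = 1 + \frac{460117779935}{284035906218} = \frac{744153686153}{284035906218} \approx 2.6199$)
$x - 40864 = \frac{744153686153}{284035906218} - 40864 = - \frac{11606099118006199}{284035906218}$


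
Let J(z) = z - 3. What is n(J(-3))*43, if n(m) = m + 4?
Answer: -86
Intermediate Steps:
J(z) = -3 + z
n(m) = 4 + m
n(J(-3))*43 = (4 + (-3 - 3))*43 = (4 - 6)*43 = -2*43 = -86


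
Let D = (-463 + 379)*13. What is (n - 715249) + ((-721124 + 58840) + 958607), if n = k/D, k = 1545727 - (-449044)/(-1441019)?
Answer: -661446337075417/1573592748 ≈ -4.2034e+5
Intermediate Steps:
D = -1092 (D = -84*13 = -1092)
k = 2227421526769/1441019 (k = 1545727 - (-449044)*(-1)/1441019 = 1545727 - 1*449044/1441019 = 1545727 - 449044/1441019 = 2227421526769/1441019 ≈ 1.5457e+6)
n = -2227421526769/1573592748 (n = (2227421526769/1441019)/(-1092) = (2227421526769/1441019)*(-1/1092) = -2227421526769/1573592748 ≈ -1415.5)
(n - 715249) + ((-721124 + 58840) + 958607) = (-2227421526769/1573592748 - 715249) + ((-721124 + 58840) + 958607) = -1127738060941021/1573592748 + (-662284 + 958607) = -1127738060941021/1573592748 + 296323 = -661446337075417/1573592748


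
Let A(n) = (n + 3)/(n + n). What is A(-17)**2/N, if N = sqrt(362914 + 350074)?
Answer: 49*sqrt(178247)/103026766 ≈ 0.00020080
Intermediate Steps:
A(n) = (3 + n)/(2*n) (A(n) = (3 + n)/((2*n)) = (3 + n)*(1/(2*n)) = (3 + n)/(2*n))
N = 2*sqrt(178247) (N = sqrt(712988) = 2*sqrt(178247) ≈ 844.39)
A(-17)**2/N = ((1/2)*(3 - 17)/(-17))**2/((2*sqrt(178247))) = ((1/2)*(-1/17)*(-14))**2*(sqrt(178247)/356494) = (7/17)**2*(sqrt(178247)/356494) = 49*(sqrt(178247)/356494)/289 = 49*sqrt(178247)/103026766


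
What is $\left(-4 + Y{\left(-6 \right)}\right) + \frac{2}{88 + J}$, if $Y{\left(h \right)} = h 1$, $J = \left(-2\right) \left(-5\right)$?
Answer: $- \frac{489}{49} \approx -9.9796$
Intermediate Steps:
$J = 10$
$Y{\left(h \right)} = h$
$\left(-4 + Y{\left(-6 \right)}\right) + \frac{2}{88 + J} = \left(-4 - 6\right) + \frac{2}{88 + 10} = -10 + \frac{2}{98} = -10 + 2 \cdot \frac{1}{98} = -10 + \frac{1}{49} = - \frac{489}{49}$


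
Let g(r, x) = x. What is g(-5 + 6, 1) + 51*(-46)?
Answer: -2345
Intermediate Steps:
g(-5 + 6, 1) + 51*(-46) = 1 + 51*(-46) = 1 - 2346 = -2345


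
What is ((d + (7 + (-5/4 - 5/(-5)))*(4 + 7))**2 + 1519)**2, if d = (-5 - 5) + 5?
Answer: 10207667089/256 ≈ 3.9874e+7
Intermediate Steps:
d = -5 (d = -10 + 5 = -5)
((d + (7 + (-5/4 - 5/(-5)))*(4 + 7))**2 + 1519)**2 = ((-5 + (7 + (-5/4 - 5/(-5)))*(4 + 7))**2 + 1519)**2 = ((-5 + (7 + (-5*1/4 - 5*(-1/5)))*11)**2 + 1519)**2 = ((-5 + (7 + (-5/4 + 1))*11)**2 + 1519)**2 = ((-5 + (7 - 1/4)*11)**2 + 1519)**2 = ((-5 + (27/4)*11)**2 + 1519)**2 = ((-5 + 297/4)**2 + 1519)**2 = ((277/4)**2 + 1519)**2 = (76729/16 + 1519)**2 = (101033/16)**2 = 10207667089/256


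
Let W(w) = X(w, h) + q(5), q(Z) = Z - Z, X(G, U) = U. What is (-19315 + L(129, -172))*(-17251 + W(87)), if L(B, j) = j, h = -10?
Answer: 336365107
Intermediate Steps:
q(Z) = 0
W(w) = -10 (W(w) = -10 + 0 = -10)
(-19315 + L(129, -172))*(-17251 + W(87)) = (-19315 - 172)*(-17251 - 10) = -19487*(-17261) = 336365107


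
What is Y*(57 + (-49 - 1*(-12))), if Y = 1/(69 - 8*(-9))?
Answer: 20/141 ≈ 0.14184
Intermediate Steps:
Y = 1/141 (Y = 1/(69 + 72) = 1/141 ≈ 0.0070922)
Y*(57 + (-49 - 1*(-12))) = (57 + (-49 - 1*(-12)))/141 = (57 + (-49 + 12))/141 = (57 - 37)/141 = (1/141)*20 = 20/141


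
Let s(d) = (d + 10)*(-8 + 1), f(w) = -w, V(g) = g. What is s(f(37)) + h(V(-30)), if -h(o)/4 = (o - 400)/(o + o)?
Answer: 481/3 ≈ 160.33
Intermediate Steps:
h(o) = -2*(-400 + o)/o (h(o) = -4*(o - 400)/(o + o) = -4*(-400 + o)/(2*o) = -4*(-400 + o)*1/(2*o) = -2*(-400 + o)/o)
s(d) = -70 - 7*d (s(d) = (10 + d)*(-7) = -70 - 7*d)
s(f(37)) + h(V(-30)) = (-70 - (-7)*37) + (-2 + 800/(-30)) = (-70 - 7*(-37)) + (-2 + 800*(-1/30)) = (-70 + 259) + (-2 - 80/3) = 189 - 86/3 = 481/3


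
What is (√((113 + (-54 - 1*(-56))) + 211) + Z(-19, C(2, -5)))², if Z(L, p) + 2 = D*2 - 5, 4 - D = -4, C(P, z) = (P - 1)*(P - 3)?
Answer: (9 + √326)² ≈ 732.00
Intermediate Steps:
C(P, z) = (-1 + P)*(-3 + P)
D = 8 (D = 4 - 1*(-4) = 4 + 4 = 8)
Z(L, p) = 9 (Z(L, p) = -2 + (8*2 - 5) = -2 + (16 - 5) = -2 + 11 = 9)
(√((113 + (-54 - 1*(-56))) + 211) + Z(-19, C(2, -5)))² = (√((113 + (-54 - 1*(-56))) + 211) + 9)² = (√((113 + (-54 + 56)) + 211) + 9)² = (√((113 + 2) + 211) + 9)² = (√(115 + 211) + 9)² = (√326 + 9)² = (9 + √326)²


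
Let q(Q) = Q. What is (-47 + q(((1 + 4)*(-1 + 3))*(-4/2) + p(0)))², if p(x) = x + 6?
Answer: 3721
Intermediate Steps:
p(x) = 6 + x
(-47 + q(((1 + 4)*(-1 + 3))*(-4/2) + p(0)))² = (-47 + (((1 + 4)*(-1 + 3))*(-4/2) + (6 + 0)))² = (-47 + ((5*2)*(-4*½) + 6))² = (-47 + (10*(-2) + 6))² = (-47 + (-20 + 6))² = (-47 - 14)² = (-61)² = 3721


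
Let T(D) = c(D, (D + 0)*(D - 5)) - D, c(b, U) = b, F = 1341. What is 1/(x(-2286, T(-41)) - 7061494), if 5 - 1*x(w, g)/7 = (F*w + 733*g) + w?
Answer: 1/14413225 ≈ 6.9381e-8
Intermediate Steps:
T(D) = 0 (T(D) = D - D = 0)
x(w, g) = 35 - 9394*w - 5131*g (x(w, g) = 35 - 7*((1341*w + 733*g) + w) = 35 - 7*((733*g + 1341*w) + w) = 35 - 7*(733*g + 1342*w) = 35 + (-9394*w - 5131*g) = 35 - 9394*w - 5131*g)
1/(x(-2286, T(-41)) - 7061494) = 1/((35 - 9394*(-2286) - 5131*0) - 7061494) = 1/((35 + 21474684 + 0) - 7061494) = 1/(21474719 - 7061494) = 1/14413225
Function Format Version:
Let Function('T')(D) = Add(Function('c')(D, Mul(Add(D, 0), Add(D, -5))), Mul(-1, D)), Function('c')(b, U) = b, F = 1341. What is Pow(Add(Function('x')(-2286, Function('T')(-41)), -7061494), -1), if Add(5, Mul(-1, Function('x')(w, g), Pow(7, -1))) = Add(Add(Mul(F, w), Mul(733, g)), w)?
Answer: Rational(1, 14413225) ≈ 6.9381e-8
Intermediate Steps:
Function('T')(D) = 0 (Function('T')(D) = Add(D, Mul(-1, D)) = 0)
Function('x')(w, g) = Add(35, Mul(-9394, w), Mul(-5131, g)) (Function('x')(w, g) = Add(35, Mul(-7, Add(Add(Mul(1341, w), Mul(733, g)), w))) = Add(35, Mul(-7, Add(Add(Mul(733, g), Mul(1341, w)), w))) = Add(35, Mul(-7, Add(Mul(733, g), Mul(1342, w)))) = Add(35, Add(Mul(-9394, w), Mul(-5131, g))) = Add(35, Mul(-9394, w), Mul(-5131, g)))
Pow(Add(Function('x')(-2286, Function('T')(-41)), -7061494), -1) = Pow(Add(Add(35, Mul(-9394, -2286), Mul(-5131, 0)), -7061494), -1) = Pow(Add(Add(35, 21474684, 0), -7061494), -1) = Pow(Add(21474719, -7061494), -1) = Pow(14413225, -1) = Rational(1, 14413225)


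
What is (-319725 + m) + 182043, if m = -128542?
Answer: -266224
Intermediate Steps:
(-319725 + m) + 182043 = (-319725 - 128542) + 182043 = -448267 + 182043 = -266224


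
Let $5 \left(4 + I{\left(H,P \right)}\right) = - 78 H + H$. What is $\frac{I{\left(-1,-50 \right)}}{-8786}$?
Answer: $- \frac{57}{43930} \approx -0.0012975$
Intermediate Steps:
$I{\left(H,P \right)} = -4 - \frac{77 H}{5}$ ($I{\left(H,P \right)} = -4 + \frac{- 78 H + H}{5} = -4 + \frac{\left(-77\right) H}{5} = -4 - \frac{77 H}{5}$)
$\frac{I{\left(-1,-50 \right)}}{-8786} = \frac{-4 - - \frac{77}{5}}{-8786} = \left(-4 + \frac{77}{5}\right) \left(- \frac{1}{8786}\right) = \frac{57}{5} \left(- \frac{1}{8786}\right) = - \frac{57}{43930}$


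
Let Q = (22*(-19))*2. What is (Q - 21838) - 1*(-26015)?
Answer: 3341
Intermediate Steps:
Q = -836 (Q = -418*2 = -836)
(Q - 21838) - 1*(-26015) = (-836 - 21838) - 1*(-26015) = -22674 + 26015 = 3341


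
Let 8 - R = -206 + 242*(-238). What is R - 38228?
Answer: 19582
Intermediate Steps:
R = 57810 (R = 8 - (-206 + 242*(-238)) = 8 - (-206 - 57596) = 8 - 1*(-57802) = 8 + 57802 = 57810)
R - 38228 = 57810 - 38228 = 19582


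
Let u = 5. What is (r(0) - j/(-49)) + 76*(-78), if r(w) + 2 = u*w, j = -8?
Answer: -290578/49 ≈ -5930.2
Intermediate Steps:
r(w) = -2 + 5*w
(r(0) - j/(-49)) + 76*(-78) = ((-2 + 5*0) - (-8)/(-49)) + 76*(-78) = ((-2 + 0) - (-8)*(-1)/49) - 5928 = (-2 - 1*8/49) - 5928 = (-2 - 8/49) - 5928 = -106/49 - 5928 = -290578/49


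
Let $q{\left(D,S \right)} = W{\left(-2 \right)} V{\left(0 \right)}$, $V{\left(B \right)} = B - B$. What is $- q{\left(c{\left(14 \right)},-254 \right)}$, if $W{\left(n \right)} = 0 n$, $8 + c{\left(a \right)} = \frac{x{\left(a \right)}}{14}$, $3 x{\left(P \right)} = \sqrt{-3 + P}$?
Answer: $0$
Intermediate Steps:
$x{\left(P \right)} = \frac{\sqrt{-3 + P}}{3}$
$c{\left(a \right)} = -8 + \frac{\sqrt{-3 + a}}{42}$ ($c{\left(a \right)} = -8 + \frac{\frac{1}{3} \sqrt{-3 + a}}{14} = -8 + \frac{\sqrt{-3 + a}}{3} \cdot \frac{1}{14} = -8 + \frac{\sqrt{-3 + a}}{42}$)
$V{\left(B \right)} = 0$
$W{\left(n \right)} = 0$
$q{\left(D,S \right)} = 0$ ($q{\left(D,S \right)} = 0 \cdot 0 = 0$)
$- q{\left(c{\left(14 \right)},-254 \right)} = \left(-1\right) 0 = 0$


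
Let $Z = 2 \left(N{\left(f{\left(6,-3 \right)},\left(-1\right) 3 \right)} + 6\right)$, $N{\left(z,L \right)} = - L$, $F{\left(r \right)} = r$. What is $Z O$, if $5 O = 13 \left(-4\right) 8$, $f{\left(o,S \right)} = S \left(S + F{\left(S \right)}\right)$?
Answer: $- \frac{7488}{5} \approx -1497.6$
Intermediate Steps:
$f{\left(o,S \right)} = 2 S^{2}$ ($f{\left(o,S \right)} = S \left(S + S\right) = S 2 S = 2 S^{2}$)
$O = - \frac{416}{5}$ ($O = \frac{13 \left(-4\right) 8}{5} = \frac{\left(-52\right) 8}{5} = \frac{1}{5} \left(-416\right) = - \frac{416}{5} \approx -83.2$)
$Z = 18$ ($Z = 2 \left(- \left(-1\right) 3 + 6\right) = 2 \left(\left(-1\right) \left(-3\right) + 6\right) = 2 \left(3 + 6\right) = 2 \cdot 9 = 18$)
$Z O = 18 \left(- \frac{416}{5}\right) = - \frac{7488}{5}$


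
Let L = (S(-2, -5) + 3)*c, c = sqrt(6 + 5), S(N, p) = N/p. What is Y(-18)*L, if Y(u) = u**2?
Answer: 5508*sqrt(11)/5 ≈ 3653.6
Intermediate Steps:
c = sqrt(11) ≈ 3.3166
L = 17*sqrt(11)/5 (L = (-2/(-5) + 3)*sqrt(11) = (-2*(-1/5) + 3)*sqrt(11) = (2/5 + 3)*sqrt(11) = 17*sqrt(11)/5 ≈ 11.277)
Y(-18)*L = (-18)**2*(17*sqrt(11)/5) = 324*(17*sqrt(11)/5) = 5508*sqrt(11)/5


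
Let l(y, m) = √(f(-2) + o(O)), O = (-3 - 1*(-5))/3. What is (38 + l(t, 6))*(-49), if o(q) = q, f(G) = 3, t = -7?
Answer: -1862 - 49*√33/3 ≈ -1955.8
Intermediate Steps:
O = ⅔ (O = (-3 + 5)*(⅓) = 2*(⅓) = ⅔ ≈ 0.66667)
l(y, m) = √33/3 (l(y, m) = √(3 + ⅔) = √(11/3) = √33/3)
(38 + l(t, 6))*(-49) = (38 + √33/3)*(-49) = -1862 - 49*√33/3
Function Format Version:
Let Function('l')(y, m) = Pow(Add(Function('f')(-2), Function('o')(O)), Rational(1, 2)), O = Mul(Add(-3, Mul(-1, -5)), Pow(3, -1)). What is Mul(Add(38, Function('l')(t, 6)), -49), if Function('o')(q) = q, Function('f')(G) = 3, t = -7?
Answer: Add(-1862, Mul(Rational(-49, 3), Pow(33, Rational(1, 2)))) ≈ -1955.8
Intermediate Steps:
O = Rational(2, 3) (O = Mul(Add(-3, 5), Rational(1, 3)) = Mul(2, Rational(1, 3)) = Rational(2, 3) ≈ 0.66667)
Function('l')(y, m) = Mul(Rational(1, 3), Pow(33, Rational(1, 2))) (Function('l')(y, m) = Pow(Add(3, Rational(2, 3)), Rational(1, 2)) = Pow(Rational(11, 3), Rational(1, 2)) = Mul(Rational(1, 3), Pow(33, Rational(1, 2))))
Mul(Add(38, Function('l')(t, 6)), -49) = Mul(Add(38, Mul(Rational(1, 3), Pow(33, Rational(1, 2)))), -49) = Add(-1862, Mul(Rational(-49, 3), Pow(33, Rational(1, 2))))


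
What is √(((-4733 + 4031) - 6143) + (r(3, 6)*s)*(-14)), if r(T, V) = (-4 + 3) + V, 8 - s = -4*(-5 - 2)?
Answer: 33*I*√5 ≈ 73.79*I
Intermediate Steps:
s = -20 (s = 8 - (-4)*(-5 - 2) = 8 - (-4)*(-7) = 8 - 1*28 = 8 - 28 = -20)
r(T, V) = -1 + V
√(((-4733 + 4031) - 6143) + (r(3, 6)*s)*(-14)) = √(((-4733 + 4031) - 6143) + ((-1 + 6)*(-20))*(-14)) = √((-702 - 6143) + (5*(-20))*(-14)) = √(-6845 - 100*(-14)) = √(-6845 + 1400) = √(-5445) = 33*I*√5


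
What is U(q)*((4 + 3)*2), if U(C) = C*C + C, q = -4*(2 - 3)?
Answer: 280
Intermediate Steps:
q = 4 (q = -4*(-1) = 4)
U(C) = C + C² (U(C) = C² + C = C + C²)
U(q)*((4 + 3)*2) = (4*(1 + 4))*((4 + 3)*2) = (4*5)*(7*2) = 20*14 = 280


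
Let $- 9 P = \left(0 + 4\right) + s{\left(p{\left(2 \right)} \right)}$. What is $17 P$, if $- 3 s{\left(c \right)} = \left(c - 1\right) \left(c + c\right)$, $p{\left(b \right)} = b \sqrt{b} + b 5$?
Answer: $\frac{3128}{27} + \frac{1292 \sqrt{2}}{27} \approx 183.52$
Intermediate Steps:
$p{\left(b \right)} = b^{\frac{3}{2}} + 5 b$
$s{\left(c \right)} = - \frac{2 c \left(-1 + c\right)}{3}$ ($s{\left(c \right)} = - \frac{\left(c - 1\right) \left(c + c\right)}{3} = - \frac{\left(-1 + c\right) 2 c}{3} = - \frac{2 c \left(-1 + c\right)}{3}$)
$P = - \frac{4}{9} - \frac{2 \left(-9 - 2 \sqrt{2}\right) \left(10 + 2 \sqrt{2}\right)}{27}$ ($P = - \frac{\left(0 + 4\right) + \frac{2 \left(2^{\frac{3}{2}} + 5 \cdot 2\right) \left(1 - \left(2^{\frac{3}{2}} + 5 \cdot 2\right)\right)}{3}}{9} = - \frac{4 + \frac{2 \left(2 \sqrt{2} + 10\right) \left(1 - \left(2 \sqrt{2} + 10\right)\right)}{3}}{9} = - \frac{4 + \frac{2 \left(10 + 2 \sqrt{2}\right) \left(1 - \left(10 + 2 \sqrt{2}\right)\right)}{3}}{9} = - \frac{4 + \frac{2 \left(10 + 2 \sqrt{2}\right) \left(-9 - 2 \sqrt{2}\right)}{3}}{9} = - \frac{4 + \frac{2 \left(-9 - 2 \sqrt{2}\right) \left(10 + 2 \sqrt{2}\right)}{3}}{9} = - \frac{4}{9} - \frac{2 \left(-9 - 2 \sqrt{2}\right) \left(10 + 2 \sqrt{2}\right)}{27} \approx 10.796$)
$17 P = 17 \left(\frac{184}{27} + \frac{76 \sqrt{2}}{27}\right) = \frac{3128}{27} + \frac{1292 \sqrt{2}}{27}$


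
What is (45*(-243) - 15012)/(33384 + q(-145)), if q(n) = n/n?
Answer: -25947/33385 ≈ -0.77721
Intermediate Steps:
q(n) = 1
(45*(-243) - 15012)/(33384 + q(-145)) = (45*(-243) - 15012)/(33384 + 1) = (-10935 - 15012)/33385 = -25947*1/33385 = -25947/33385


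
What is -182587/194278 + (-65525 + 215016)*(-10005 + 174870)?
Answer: 4788143282300183/194278 ≈ 2.4646e+10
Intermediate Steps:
-182587/194278 + (-65525 + 215016)*(-10005 + 174870) = -182587*1/194278 + 149491*164865 = -182587/194278 + 24645833715 = 4788143282300183/194278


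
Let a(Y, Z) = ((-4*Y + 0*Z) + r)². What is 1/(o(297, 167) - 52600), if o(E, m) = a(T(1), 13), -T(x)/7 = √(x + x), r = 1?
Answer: -51031/2604156689 - 56*√2/2604156689 ≈ -1.9626e-5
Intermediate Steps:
T(x) = -7*√2*√x (T(x) = -7*√(x + x) = -7*√2*√x)
a(Y, Z) = (1 - 4*Y)² (a(Y, Z) = ((-4*Y + 0*Z) + 1)² = ((-4*Y + 0) + 1)² = (-4*Y + 1)² = (1 - 4*Y)²)
o(E, m) = (-1 - 28*√2)² (o(E, m) = (-1 + 4*(-7*√2*√1))² = (-1 + 4*(-7*√2*1))² = (-1 + 4*(-7*√2))² = (-1 - 28*√2)²)
1/(o(297, 167) - 52600) = 1/((1569 + 56*√2) - 52600) = 1/(-51031 + 56*√2)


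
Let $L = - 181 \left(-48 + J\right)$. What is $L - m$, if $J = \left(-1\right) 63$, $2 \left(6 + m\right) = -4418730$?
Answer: $2229462$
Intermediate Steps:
$m = -2209371$ ($m = -6 + \frac{1}{2} \left(-4418730\right) = -6 - 2209365 = -2209371$)
$J = -63$
$L = 20091$ ($L = - 181 \left(-48 - 63\right) = \left(-181\right) \left(-111\right) = 20091$)
$L - m = 20091 - -2209371 = 20091 + 2209371 = 2229462$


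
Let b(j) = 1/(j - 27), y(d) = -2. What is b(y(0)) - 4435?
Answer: -128616/29 ≈ -4435.0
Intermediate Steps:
b(j) = 1/(-27 + j)
b(y(0)) - 4435 = 1/(-27 - 2) - 4435 = 1/(-29) - 4435 = -1/29 - 4435 = -128616/29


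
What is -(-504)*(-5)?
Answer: -2520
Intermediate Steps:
-(-504)*(-5) = -28*90 = -2520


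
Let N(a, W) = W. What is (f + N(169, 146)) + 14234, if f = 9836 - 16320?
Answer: 7896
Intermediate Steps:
f = -6484
(f + N(169, 146)) + 14234 = (-6484 + 146) + 14234 = -6338 + 14234 = 7896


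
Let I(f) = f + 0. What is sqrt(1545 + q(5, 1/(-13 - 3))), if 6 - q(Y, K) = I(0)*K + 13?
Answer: sqrt(1538) ≈ 39.217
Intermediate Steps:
I(f) = f
q(Y, K) = -7 (q(Y, K) = 6 - (0*K + 13) = 6 - (0 + 13) = 6 - 1*13 = 6 - 13 = -7)
sqrt(1545 + q(5, 1/(-13 - 3))) = sqrt(1545 - 7) = sqrt(1538)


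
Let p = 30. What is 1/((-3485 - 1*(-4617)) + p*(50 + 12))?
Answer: 1/2992 ≈ 0.00033422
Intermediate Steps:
1/((-3485 - 1*(-4617)) + p*(50 + 12)) = 1/((-3485 - 1*(-4617)) + 30*(50 + 12)) = 1/((-3485 + 4617) + 30*62) = 1/(1132 + 1860) = 1/2992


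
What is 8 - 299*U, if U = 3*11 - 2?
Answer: -9261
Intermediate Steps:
U = 31 (U = 33 - 2 = 31)
8 - 299*U = 8 - 299*31 = 8 - 9269 = -9261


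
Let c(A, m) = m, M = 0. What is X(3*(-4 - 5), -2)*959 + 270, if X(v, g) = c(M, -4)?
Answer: -3566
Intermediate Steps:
X(v, g) = -4
X(3*(-4 - 5), -2)*959 + 270 = -4*959 + 270 = -3836 + 270 = -3566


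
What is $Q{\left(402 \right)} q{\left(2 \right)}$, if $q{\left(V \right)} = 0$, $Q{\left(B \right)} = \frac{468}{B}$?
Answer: $0$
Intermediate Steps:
$Q{\left(402 \right)} q{\left(2 \right)} = \frac{468}{402} \cdot 0 = 468 \cdot \frac{1}{402} \cdot 0 = \frac{78}{67} \cdot 0 = 0$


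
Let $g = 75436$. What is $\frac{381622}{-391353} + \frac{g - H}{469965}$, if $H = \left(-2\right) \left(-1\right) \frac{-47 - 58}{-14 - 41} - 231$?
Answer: $- \frac{5779360247}{7098752067} \approx -0.81414$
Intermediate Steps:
$H = - \frac{2499}{11}$ ($H = 2 \left(- \frac{105}{-55}\right) - 231 = 2 \left(\left(-105\right) \left(- \frac{1}{55}\right)\right) - 231 = 2 \cdot \frac{21}{11} - 231 = \frac{42}{11} - 231 = - \frac{2499}{11} \approx -227.18$)
$\frac{381622}{-391353} + \frac{g - H}{469965} = \frac{381622}{-391353} + \frac{75436 - - \frac{2499}{11}}{469965} = 381622 \left(- \frac{1}{391353}\right) + \left(75436 + \frac{2499}{11}\right) \frac{1}{469965} = - \frac{381622}{391353} + \frac{832295}{11} \cdot \frac{1}{469965} = - \frac{381622}{391353} + \frac{8761}{54417} = - \frac{5779360247}{7098752067}$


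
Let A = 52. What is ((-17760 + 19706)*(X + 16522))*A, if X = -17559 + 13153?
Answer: 1226042272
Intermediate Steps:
X = -4406
((-17760 + 19706)*(X + 16522))*A = ((-17760 + 19706)*(-4406 + 16522))*52 = (1946*12116)*52 = 23577736*52 = 1226042272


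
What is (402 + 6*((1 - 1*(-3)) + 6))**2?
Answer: 213444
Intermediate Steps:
(402 + 6*((1 - 1*(-3)) + 6))**2 = (402 + 6*((1 + 3) + 6))**2 = (402 + 6*(4 + 6))**2 = (402 + 6*10)**2 = (402 + 60)**2 = 462**2 = 213444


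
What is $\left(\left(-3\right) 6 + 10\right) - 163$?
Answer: $-171$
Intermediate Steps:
$\left(\left(-3\right) 6 + 10\right) - 163 = \left(-18 + 10\right) - 163 = -8 - 163 = -171$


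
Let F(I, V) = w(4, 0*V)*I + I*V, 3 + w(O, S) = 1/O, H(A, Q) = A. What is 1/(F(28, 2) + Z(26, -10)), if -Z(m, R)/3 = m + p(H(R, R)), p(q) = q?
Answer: -1/69 ≈ -0.014493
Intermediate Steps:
w(O, S) = -3 + 1/O
Z(m, R) = -3*R - 3*m (Z(m, R) = -3*(m + R) = -3*(R + m) = -3*R - 3*m)
F(I, V) = -11*I/4 + I*V (F(I, V) = (-3 + 1/4)*I + I*V = (-3 + ¼)*I + I*V = -11*I/4 + I*V)
1/(F(28, 2) + Z(26, -10)) = 1/((¼)*28*(-11 + 4*2) + (-3*(-10) - 3*26)) = 1/((¼)*28*(-11 + 8) + (30 - 78)) = 1/((¼)*28*(-3) - 48) = 1/(-21 - 48) = 1/(-69) = -1/69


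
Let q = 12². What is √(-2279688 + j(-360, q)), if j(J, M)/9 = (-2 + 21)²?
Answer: I*√2276439 ≈ 1508.8*I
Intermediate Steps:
q = 144
j(J, M) = 3249 (j(J, M) = 9*(-2 + 21)² = 9*19² = 9*361 = 3249)
√(-2279688 + j(-360, q)) = √(-2279688 + 3249) = √(-2276439) = I*√2276439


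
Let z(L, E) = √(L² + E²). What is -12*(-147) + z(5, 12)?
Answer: 1777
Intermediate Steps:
z(L, E) = √(E² + L²)
-12*(-147) + z(5, 12) = -12*(-147) + √(12² + 5²) = 1764 + √(144 + 25) = 1764 + √169 = 1764 + 13 = 1777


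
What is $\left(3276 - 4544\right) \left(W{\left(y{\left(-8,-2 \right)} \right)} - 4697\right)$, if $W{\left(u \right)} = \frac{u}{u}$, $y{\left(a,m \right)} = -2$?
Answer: $5954528$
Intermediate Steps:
$W{\left(u \right)} = 1$
$\left(3276 - 4544\right) \left(W{\left(y{\left(-8,-2 \right)} \right)} - 4697\right) = \left(3276 - 4544\right) \left(1 - 4697\right) = \left(-1268\right) \left(-4696\right) = 5954528$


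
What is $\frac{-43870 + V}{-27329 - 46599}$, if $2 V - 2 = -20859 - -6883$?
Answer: $\frac{50857}{73928} \approx 0.68793$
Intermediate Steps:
$V = -6987$ ($V = 1 + \frac{-20859 - -6883}{2} = 1 + \frac{-20859 + 6883}{2} = 1 + \frac{1}{2} \left(-13976\right) = 1 - 6988 = -6987$)
$\frac{-43870 + V}{-27329 - 46599} = \frac{-43870 - 6987}{-27329 - 46599} = - \frac{50857}{-73928} = \left(-50857\right) \left(- \frac{1}{73928}\right) = \frac{50857}{73928}$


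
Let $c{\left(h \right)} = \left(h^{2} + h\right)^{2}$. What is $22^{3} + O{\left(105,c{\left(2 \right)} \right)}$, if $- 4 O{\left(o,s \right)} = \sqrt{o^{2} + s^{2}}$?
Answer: $\frac{42481}{4} \approx 10620.0$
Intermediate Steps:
$c{\left(h \right)} = \left(h + h^{2}\right)^{2}$
$O{\left(o,s \right)} = - \frac{\sqrt{o^{2} + s^{2}}}{4}$
$22^{3} + O{\left(105,c{\left(2 \right)} \right)} = 22^{3} - \frac{\sqrt{105^{2} + \left(2^{2} \left(1 + 2\right)^{2}\right)^{2}}}{4} = 10648 - \frac{\sqrt{11025 + \left(4 \cdot 3^{2}\right)^{2}}}{4} = 10648 - \frac{\sqrt{11025 + \left(4 \cdot 9\right)^{2}}}{4} = 10648 - \frac{\sqrt{11025 + 36^{2}}}{4} = 10648 - \frac{\sqrt{11025 + 1296}}{4} = 10648 - \frac{\sqrt{12321}}{4} = 10648 - \frac{111}{4} = \frac{42481}{4}$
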